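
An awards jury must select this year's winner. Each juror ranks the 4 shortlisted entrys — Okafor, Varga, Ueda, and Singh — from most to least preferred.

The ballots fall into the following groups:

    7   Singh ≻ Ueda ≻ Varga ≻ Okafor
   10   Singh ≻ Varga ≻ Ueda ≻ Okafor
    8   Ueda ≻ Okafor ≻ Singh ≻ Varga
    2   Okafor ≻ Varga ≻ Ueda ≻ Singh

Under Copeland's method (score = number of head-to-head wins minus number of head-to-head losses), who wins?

Singh

Pairwise results:
  Okafor vs Varga: Varga wins 17–10.
  Okafor vs Ueda: Ueda wins 25–2.
  Okafor vs Singh: Singh wins 17–10.
  Varga vs Ueda: Ueda wins 15–12.
  Varga vs Singh: Singh wins 25–2.
  Ueda vs Singh: Singh wins 17–10.
Copeland scores (wins − losses):
  Okafor: 0 − 3 = -3
  Varga: 1 − 2 = -1
  Ueda: 2 − 1 = 1
  Singh: 3 − 0 = 3
Singh has the best Copeland score.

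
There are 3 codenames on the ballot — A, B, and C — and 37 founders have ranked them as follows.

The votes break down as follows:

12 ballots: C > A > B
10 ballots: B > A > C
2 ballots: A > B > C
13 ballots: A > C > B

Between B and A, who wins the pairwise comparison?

A

Ballots ranking B above A: 10.
Ballots ranking A above B: 12+2+13 = 27.
A wins the head-to-head, 27–10.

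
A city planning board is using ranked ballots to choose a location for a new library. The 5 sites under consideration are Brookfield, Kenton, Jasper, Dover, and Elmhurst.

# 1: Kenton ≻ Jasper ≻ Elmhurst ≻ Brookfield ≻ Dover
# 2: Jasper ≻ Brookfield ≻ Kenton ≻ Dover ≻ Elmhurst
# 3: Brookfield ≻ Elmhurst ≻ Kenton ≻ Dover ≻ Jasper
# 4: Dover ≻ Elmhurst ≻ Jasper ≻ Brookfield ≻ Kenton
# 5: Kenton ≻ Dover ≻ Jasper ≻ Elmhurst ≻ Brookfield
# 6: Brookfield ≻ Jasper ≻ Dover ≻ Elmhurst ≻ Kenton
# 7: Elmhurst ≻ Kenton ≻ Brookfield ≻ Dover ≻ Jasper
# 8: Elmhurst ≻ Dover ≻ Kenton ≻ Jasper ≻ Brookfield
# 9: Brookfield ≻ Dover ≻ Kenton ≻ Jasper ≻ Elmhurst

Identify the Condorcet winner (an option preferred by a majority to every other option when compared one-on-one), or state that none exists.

None — there is no Condorcet winner

Head-to-head results (9 voters total):
Brookfield vs Kenton: Brookfield wins 5–4.
Brookfield vs Jasper: Jasper wins 5–4.
Brookfield vs Dover: Brookfield wins 6–3.
Brookfield vs Elmhurst: Elmhurst wins 5–4.
Kenton vs Jasper: Kenton wins 6–3.
Kenton vs Dover: Kenton wins 5–4.
Kenton vs Elmhurst: Elmhurst wins 5–4.
Jasper vs Dover: Dover wins 6–3.
Jasper vs Elmhurst: Jasper wins 5–4.
Dover vs Elmhurst: Dover wins 5–4.
No candidate beats all others: Brookfield beats Kenton beats Jasper beats Brookfield, a majority cycle.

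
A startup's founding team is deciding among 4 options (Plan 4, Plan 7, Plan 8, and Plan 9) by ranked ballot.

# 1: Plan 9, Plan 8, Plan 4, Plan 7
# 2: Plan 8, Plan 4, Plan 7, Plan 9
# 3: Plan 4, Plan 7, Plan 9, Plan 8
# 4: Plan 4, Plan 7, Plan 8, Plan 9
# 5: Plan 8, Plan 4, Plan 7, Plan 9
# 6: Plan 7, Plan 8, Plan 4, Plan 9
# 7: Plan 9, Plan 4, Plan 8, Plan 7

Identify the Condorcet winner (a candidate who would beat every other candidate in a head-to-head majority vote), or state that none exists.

Head-to-head results (7 voters total):
Plan 4 vs Plan 7: Plan 4 wins 6–1.
Plan 4 vs Plan 8: Plan 8 wins 4–3.
Plan 4 vs Plan 9: Plan 4 wins 5–2.
Plan 7 vs Plan 8: Plan 8 wins 4–3.
Plan 7 vs Plan 9: Plan 7 wins 5–2.
Plan 8 vs Plan 9: Plan 8 wins 4–3.
Plan 8 beats each rival — Plan 4 (4–3), Plan 7 (4–3), Plan 9 (4–3) — so Plan 8 is the Condorcet winner.

Plan 8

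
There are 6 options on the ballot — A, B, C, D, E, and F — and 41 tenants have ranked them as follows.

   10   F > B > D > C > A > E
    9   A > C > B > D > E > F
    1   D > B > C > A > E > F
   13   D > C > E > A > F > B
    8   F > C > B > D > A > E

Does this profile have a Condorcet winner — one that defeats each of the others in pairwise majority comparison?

Head-to-head results (41 voters total):
A vs B: A wins 22–19.
A vs C: C wins 32–9.
A vs D: D wins 32–9.
A vs E: A wins 28–13.
A vs F: A wins 23–18.
B vs C: C wins 30–11.
B vs D: B wins 27–14.
B vs E: B wins 28–13.
B vs F: F wins 31–10.
C vs D: D wins 24–17.
C vs E: C wins 41–0.
C vs F: C wins 23–18.
D vs E: D wins 41–0.
D vs F: D wins 23–18.
E vs F: E wins 23–18.
No candidate beats all others: A beats B beats D beats A, a majority cycle.

No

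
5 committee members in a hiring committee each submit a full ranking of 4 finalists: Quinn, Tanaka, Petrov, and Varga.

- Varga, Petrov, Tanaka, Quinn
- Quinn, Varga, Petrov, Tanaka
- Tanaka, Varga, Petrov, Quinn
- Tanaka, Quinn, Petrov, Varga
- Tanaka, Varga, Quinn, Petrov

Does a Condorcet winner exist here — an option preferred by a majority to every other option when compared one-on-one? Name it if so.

Head-to-head results (5 voters total):
Quinn vs Tanaka: Tanaka wins 4–1.
Quinn vs Petrov: Quinn wins 3–2.
Quinn vs Varga: Varga wins 3–2.
Tanaka vs Petrov: Tanaka wins 3–2.
Tanaka vs Varga: Tanaka wins 3–2.
Petrov vs Varga: Varga wins 4–1.
Tanaka beats each rival — Quinn (4–1), Petrov (3–2), Varga (3–2) — so Tanaka is the Condorcet winner.

Tanaka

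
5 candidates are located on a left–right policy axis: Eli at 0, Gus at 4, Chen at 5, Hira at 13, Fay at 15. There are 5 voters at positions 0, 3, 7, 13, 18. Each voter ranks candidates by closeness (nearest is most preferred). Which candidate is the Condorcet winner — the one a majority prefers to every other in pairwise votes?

Chen

With single-peaked preferences on a line, the Condorcet winner is the candidate closest to the median voter.
The median voter (position 7) is closest to Chen at 5.
Check: Chen vs Gus — voters closer to Chen: 3 of 5.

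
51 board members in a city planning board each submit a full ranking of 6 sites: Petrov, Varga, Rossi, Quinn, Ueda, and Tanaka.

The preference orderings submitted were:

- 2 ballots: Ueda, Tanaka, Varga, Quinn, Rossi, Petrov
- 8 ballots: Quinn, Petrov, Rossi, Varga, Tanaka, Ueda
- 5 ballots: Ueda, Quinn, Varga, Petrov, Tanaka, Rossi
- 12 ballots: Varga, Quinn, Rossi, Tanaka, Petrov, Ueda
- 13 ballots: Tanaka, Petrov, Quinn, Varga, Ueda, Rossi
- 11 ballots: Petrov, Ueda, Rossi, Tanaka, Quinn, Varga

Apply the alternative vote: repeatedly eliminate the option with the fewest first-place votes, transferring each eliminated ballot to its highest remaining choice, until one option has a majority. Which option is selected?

Round 1: Tanaka 13, Varga 12, Petrov 11, Quinn 8, Ueda 7, Rossi 0. Rossi has the fewest and is eliminated.
Round 2: Tanaka 13, Varga 12, Petrov 11, Quinn 8, Ueda 7. Ueda has the fewest and is eliminated.
Round 3: Tanaka 15, Quinn 13, Varga 12, Petrov 11. Petrov has the fewest and is eliminated.
Round 4: Tanaka 26, Quinn 13, Varga 12. Tanaka has a majority.

Tanaka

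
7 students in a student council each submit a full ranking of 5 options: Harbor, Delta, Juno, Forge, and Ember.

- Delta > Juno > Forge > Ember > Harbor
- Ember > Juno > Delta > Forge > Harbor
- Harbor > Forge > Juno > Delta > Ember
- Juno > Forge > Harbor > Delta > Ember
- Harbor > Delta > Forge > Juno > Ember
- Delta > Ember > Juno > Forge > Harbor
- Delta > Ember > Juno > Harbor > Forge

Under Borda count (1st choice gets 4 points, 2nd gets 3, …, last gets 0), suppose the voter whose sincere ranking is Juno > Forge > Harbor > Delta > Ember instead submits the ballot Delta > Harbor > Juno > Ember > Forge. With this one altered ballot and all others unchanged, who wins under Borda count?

Delta

Borda totals with the altered ballot: Harbor 12, Delta 22, Juno 15, Forge 9, Ember 12.
The winner is unchanged: still Delta.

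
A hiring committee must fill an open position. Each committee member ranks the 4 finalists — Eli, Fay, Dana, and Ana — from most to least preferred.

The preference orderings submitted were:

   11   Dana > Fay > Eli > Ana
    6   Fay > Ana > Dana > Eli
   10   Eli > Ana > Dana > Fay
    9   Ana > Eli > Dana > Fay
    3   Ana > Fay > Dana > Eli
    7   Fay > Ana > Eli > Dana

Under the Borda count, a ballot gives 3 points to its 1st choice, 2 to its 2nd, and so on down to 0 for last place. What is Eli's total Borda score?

Borda scores:
  Eli: 11·1 + 6·0 + 10·3 + 9·2 + 3·0 + 7·1 = 66
  Fay: 11·2 + 6·3 + 10·0 + 9·0 + 3·2 + 7·3 = 67
  Dana: 11·3 + 6·1 + 10·1 + 9·1 + 3·1 + 7·0 = 61
  Ana: 11·0 + 6·2 + 10·2 + 9·3 + 3·3 + 7·2 = 82

66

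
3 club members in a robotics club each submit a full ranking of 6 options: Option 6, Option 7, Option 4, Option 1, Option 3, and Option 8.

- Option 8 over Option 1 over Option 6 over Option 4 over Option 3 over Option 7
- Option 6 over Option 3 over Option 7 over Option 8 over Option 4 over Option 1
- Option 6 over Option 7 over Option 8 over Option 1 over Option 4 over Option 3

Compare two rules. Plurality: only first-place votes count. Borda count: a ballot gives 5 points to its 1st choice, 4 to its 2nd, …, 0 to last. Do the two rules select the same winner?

Yes

Plurality first-place counts: Option 6 2, Option 7 0, Option 4 0, Option 1 0, Option 3 0, Option 8 1 → Option 6.
Borda totals: Option 6 13, Option 7 7, Option 4 4, Option 1 6, Option 3 5, Option 8 10 → Option 6.
The two rules agree on Option 6.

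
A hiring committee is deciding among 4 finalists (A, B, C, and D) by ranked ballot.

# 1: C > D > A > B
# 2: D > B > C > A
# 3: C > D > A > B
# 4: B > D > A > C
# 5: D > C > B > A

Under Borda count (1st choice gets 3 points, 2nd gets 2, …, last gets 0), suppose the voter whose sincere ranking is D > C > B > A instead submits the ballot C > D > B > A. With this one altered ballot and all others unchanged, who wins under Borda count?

Borda totals with the altered ballot: A 3, B 6, C 10, D 11.
The winner is unchanged: still D.

D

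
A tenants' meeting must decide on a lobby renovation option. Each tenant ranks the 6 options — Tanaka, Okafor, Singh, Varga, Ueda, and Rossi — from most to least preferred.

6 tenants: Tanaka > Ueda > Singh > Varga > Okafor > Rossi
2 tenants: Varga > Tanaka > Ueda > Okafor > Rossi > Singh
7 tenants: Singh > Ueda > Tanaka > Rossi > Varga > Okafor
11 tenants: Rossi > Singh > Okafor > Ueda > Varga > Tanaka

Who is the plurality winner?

First-place vote totals:
  Tanaka: 6
  Okafor: 0
  Singh: 7
  Varga: 2
  Ueda: 0
  Rossi: 11
Rossi has the most first-place votes.

Rossi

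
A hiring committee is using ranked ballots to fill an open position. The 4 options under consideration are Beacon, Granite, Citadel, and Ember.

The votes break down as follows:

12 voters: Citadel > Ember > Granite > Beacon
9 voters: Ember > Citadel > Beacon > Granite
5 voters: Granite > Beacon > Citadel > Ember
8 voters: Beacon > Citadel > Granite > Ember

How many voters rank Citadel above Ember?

Ballots ranking Citadel above Ember: 12+5+8 = 25.
Ballots ranking Ember above Citadel: 9.
So 25 of 34 voters prefer Citadel to Ember.

25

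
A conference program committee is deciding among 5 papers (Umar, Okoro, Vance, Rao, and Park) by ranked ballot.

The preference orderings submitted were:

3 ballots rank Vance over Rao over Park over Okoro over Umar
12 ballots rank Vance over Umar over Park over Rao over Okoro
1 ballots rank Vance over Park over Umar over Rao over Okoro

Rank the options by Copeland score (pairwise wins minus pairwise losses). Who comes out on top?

Pairwise results:
  Umar vs Okoro: Umar wins 13–3.
  Umar vs Vance: Vance wins 16–0.
  Umar vs Rao: Umar wins 13–3.
  Umar vs Park: Umar wins 12–4.
  Okoro vs Vance: Vance wins 16–0.
  Okoro vs Rao: Rao wins 16–0.
  Okoro vs Park: Park wins 16–0.
  Vance vs Rao: Vance wins 16–0.
  Vance vs Park: Vance wins 16–0.
  Rao vs Park: Park wins 13–3.
Copeland scores (wins − losses):
  Umar: 3 − 1 = 2
  Okoro: 0 − 4 = -4
  Vance: 4 − 0 = 4
  Rao: 1 − 3 = -2
  Park: 2 − 2 = 0
Vance has the best Copeland score.

Vance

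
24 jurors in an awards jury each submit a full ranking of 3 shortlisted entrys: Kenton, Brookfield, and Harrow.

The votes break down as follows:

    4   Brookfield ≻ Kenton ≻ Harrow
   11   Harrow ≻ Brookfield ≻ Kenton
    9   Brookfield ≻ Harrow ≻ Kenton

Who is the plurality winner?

First-place vote totals:
  Kenton: 0
  Brookfield: 13
  Harrow: 11
Brookfield has the most first-place votes.

Brookfield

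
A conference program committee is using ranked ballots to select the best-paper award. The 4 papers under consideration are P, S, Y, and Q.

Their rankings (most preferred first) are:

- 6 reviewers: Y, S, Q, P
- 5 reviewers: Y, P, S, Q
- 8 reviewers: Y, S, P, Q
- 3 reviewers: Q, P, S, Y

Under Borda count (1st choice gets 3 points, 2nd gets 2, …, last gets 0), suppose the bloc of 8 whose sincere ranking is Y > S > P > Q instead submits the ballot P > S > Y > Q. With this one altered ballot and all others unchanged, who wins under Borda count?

Borda totals with the altered ballot: P 40, S 36, Y 41, Q 15.
The winner is unchanged: still Y.

Y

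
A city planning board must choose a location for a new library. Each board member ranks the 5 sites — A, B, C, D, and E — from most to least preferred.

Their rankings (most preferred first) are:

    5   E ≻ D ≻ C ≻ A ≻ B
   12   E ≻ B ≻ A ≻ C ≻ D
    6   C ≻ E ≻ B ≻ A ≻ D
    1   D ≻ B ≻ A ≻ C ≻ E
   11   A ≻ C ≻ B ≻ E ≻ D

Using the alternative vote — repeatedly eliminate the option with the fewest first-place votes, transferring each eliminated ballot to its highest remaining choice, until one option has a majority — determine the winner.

Round 1: E 17, A 11, C 6, D 1, B 0. B has the fewest and is eliminated.
Round 2: E 17, A 11, C 6, D 1. D has the fewest and is eliminated.
Round 3: E 17, A 12, C 6. C has the fewest and is eliminated.
Round 4: E 23, A 12. E has a majority.

E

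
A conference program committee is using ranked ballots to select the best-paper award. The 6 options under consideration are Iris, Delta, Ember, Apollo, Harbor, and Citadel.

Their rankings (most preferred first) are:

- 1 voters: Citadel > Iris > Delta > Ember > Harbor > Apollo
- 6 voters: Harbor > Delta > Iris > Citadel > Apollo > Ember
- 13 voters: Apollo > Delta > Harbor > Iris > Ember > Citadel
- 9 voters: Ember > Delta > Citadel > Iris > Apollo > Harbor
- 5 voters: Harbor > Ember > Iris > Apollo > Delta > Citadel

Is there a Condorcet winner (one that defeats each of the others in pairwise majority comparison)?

Head-to-head results (34 voters total):
Iris vs Delta: Delta wins 28–6.
Iris vs Ember: Iris wins 20–14.
Iris vs Apollo: Iris wins 21–13.
Iris vs Harbor: Harbor wins 24–10.
Iris vs Citadel: Iris wins 24–10.
Delta vs Ember: Delta wins 20–14.
Delta vs Apollo: Apollo wins 18–16.
Delta vs Harbor: Delta wins 23–11.
Delta vs Citadel: Delta wins 33–1.
Ember vs Apollo: Apollo wins 19–15.
Ember vs Harbor: Harbor wins 24–10.
Ember vs Citadel: Ember wins 27–7.
Apollo vs Harbor: Apollo wins 22–12.
Apollo vs Citadel: Apollo wins 18–16.
Harbor vs Citadel: Harbor wins 24–10.
No candidate beats all others: Iris beats Apollo beats Delta beats Iris, a majority cycle.

No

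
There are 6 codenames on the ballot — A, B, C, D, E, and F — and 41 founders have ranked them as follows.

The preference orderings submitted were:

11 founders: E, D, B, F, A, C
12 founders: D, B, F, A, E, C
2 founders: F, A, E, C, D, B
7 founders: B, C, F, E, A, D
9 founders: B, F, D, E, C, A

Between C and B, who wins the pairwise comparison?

Ballots ranking C above B: 2.
Ballots ranking B above C: 11+12+7+9 = 39.
B wins the head-to-head, 39–2.

B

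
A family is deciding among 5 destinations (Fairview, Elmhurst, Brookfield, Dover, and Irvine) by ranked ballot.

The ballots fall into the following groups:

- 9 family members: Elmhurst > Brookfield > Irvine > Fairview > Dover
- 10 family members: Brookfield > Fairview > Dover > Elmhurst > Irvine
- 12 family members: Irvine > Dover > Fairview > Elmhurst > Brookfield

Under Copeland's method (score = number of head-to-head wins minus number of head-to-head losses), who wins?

Brookfield

Pairwise results:
  Fairview vs Elmhurst: Fairview wins 22–9.
  Fairview vs Brookfield: Brookfield wins 19–12.
  Fairview vs Dover: Fairview wins 19–12.
  Fairview vs Irvine: Irvine wins 21–10.
  Elmhurst vs Brookfield: Elmhurst wins 21–10.
  Elmhurst vs Dover: Dover wins 22–9.
  Elmhurst vs Irvine: Elmhurst wins 19–12.
  Brookfield vs Dover: Brookfield wins 19–12.
  Brookfield vs Irvine: Brookfield wins 19–12.
  Dover vs Irvine: Irvine wins 21–10.
Copeland scores (wins − losses):
  Fairview: 2 − 2 = 0
  Elmhurst: 2 − 2 = 0
  Brookfield: 3 − 1 = 2
  Dover: 1 − 3 = -2
  Irvine: 2 − 2 = 0
Brookfield has the best Copeland score.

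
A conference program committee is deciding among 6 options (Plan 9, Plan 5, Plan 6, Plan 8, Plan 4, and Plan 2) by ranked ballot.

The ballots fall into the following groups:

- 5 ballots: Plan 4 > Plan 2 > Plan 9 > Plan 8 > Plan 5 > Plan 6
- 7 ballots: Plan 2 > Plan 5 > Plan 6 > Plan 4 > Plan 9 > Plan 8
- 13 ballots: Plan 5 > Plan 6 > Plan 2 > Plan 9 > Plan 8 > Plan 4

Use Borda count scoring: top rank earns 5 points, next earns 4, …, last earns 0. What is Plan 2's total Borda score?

94

Borda scores:
  Plan 9: 5·3 + 7·1 + 13·2 = 48
  Plan 5: 5·1 + 7·4 + 13·5 = 98
  Plan 6: 5·0 + 7·3 + 13·4 = 73
  Plan 8: 5·2 + 7·0 + 13·1 = 23
  Plan 4: 5·5 + 7·2 + 13·0 = 39
  Plan 2: 5·4 + 7·5 + 13·3 = 94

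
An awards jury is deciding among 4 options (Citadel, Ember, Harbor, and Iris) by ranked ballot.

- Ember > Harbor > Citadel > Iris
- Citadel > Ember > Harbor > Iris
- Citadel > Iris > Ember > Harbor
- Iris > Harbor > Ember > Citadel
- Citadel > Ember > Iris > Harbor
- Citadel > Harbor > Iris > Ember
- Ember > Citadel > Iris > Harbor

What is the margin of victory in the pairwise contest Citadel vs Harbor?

3

Ballots ranking Citadel above Harbor: 5.
Ballots ranking Harbor above Citadel: 2.
Citadel wins 5–2, a margin of 3.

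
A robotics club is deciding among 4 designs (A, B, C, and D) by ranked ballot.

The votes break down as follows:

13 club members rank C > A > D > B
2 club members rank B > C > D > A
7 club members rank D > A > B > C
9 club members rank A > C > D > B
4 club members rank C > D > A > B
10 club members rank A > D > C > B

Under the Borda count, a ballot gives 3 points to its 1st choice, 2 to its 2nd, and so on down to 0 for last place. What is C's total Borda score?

83

Borda scores:
  A: 13·2 + 2·0 + 7·2 + 9·3 + 4·1 + 10·3 = 101
  B: 13·0 + 2·3 + 7·1 + 9·0 + 4·0 + 10·0 = 13
  C: 13·3 + 2·2 + 7·0 + 9·2 + 4·3 + 10·1 = 83
  D: 13·1 + 2·1 + 7·3 + 9·1 + 4·2 + 10·2 = 73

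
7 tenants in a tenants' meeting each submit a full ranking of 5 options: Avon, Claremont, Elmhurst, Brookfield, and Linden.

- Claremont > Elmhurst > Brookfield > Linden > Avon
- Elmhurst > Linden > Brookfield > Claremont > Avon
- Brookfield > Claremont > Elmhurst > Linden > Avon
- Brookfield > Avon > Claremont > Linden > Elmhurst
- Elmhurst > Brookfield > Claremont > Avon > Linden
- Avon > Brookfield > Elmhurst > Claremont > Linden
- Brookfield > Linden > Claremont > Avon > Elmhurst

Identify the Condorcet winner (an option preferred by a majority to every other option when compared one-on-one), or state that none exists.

Head-to-head results (7 voters total):
Avon vs Claremont: Claremont wins 5–2.
Avon vs Elmhurst: Elmhurst wins 4–3.
Avon vs Brookfield: Brookfield wins 6–1.
Avon vs Linden: Linden wins 4–3.
Claremont vs Elmhurst: Claremont wins 4–3.
Claremont vs Brookfield: Brookfield wins 6–1.
Claremont vs Linden: Claremont wins 5–2.
Elmhurst vs Brookfield: Brookfield wins 4–3.
Elmhurst vs Linden: Elmhurst wins 5–2.
Brookfield vs Linden: Brookfield wins 6–1.
Brookfield beats each rival — Avon (6–1), Claremont (6–1), Elmhurst (4–3), Linden (6–1) — so Brookfield is the Condorcet winner.

Brookfield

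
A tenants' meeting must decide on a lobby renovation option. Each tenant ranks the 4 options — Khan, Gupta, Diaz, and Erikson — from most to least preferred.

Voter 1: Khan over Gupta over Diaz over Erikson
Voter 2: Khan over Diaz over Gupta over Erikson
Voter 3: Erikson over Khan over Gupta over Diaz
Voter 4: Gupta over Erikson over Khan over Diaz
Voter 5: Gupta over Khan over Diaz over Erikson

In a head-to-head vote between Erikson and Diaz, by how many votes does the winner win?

Ballots ranking Erikson above Diaz: 2.
Ballots ranking Diaz above Erikson: 3.
Diaz wins 3–2, a margin of 1.

1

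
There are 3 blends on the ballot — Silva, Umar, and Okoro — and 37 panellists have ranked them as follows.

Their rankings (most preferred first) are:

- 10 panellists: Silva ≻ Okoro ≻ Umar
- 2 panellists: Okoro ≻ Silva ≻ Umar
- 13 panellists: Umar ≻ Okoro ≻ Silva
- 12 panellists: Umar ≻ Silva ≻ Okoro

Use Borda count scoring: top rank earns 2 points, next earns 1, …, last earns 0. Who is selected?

Umar

Borda scores:
  Silva: 10·2 + 2·1 + 13·0 + 12·1 = 34
  Umar: 10·0 + 2·0 + 13·2 + 12·2 = 50
  Okoro: 10·1 + 2·2 + 13·1 + 12·0 = 27
Umar has the highest total.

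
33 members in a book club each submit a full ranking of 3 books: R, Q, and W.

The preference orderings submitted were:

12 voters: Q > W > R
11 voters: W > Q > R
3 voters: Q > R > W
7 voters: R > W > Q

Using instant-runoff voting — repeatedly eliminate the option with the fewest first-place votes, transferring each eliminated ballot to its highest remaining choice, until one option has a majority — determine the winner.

W

Round 1: Q 15, W 11, R 7. R has the fewest and is eliminated.
Round 2: W 18, Q 15. W has a majority.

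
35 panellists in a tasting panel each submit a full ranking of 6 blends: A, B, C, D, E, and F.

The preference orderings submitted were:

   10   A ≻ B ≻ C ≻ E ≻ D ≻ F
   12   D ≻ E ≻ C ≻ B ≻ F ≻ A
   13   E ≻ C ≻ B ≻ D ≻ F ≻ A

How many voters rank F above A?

25

Ballots ranking F above A: 12+13 = 25.
Ballots ranking A above F: 10.
So 25 of 35 voters prefer F to A.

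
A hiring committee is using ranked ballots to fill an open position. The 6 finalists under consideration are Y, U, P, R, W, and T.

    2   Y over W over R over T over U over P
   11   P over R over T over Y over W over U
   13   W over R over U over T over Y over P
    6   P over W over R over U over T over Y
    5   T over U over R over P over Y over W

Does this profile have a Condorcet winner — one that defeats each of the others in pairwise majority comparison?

Head-to-head results (37 voters total):
Y vs U: U wins 24–13.
Y vs P: P wins 22–15.
Y vs R: R wins 35–2.
Y vs W: W wins 19–18.
Y vs T: T wins 35–2.
U vs P: U wins 20–17.
U vs R: R wins 32–5.
U vs W: W wins 32–5.
U vs T: U wins 19–18.
P vs R: R wins 20–17.
P vs W: P wins 22–15.
P vs T: T wins 20–17.
R vs W: W wins 21–16.
R vs T: R wins 32–5.
W vs T: W wins 21–16.
No candidate beats all others: U beats P beats W beats U, a majority cycle.

No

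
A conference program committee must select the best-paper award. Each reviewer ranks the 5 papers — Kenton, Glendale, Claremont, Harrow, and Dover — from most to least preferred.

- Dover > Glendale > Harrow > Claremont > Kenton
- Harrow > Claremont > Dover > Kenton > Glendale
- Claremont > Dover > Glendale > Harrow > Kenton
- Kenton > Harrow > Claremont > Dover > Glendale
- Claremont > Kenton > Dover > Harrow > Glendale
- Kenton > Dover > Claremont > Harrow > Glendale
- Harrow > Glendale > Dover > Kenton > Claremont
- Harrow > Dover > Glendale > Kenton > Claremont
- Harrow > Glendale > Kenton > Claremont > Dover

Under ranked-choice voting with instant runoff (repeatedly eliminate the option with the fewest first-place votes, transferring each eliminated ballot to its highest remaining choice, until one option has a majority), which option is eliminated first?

Glendale

Round 1: Harrow 4, Kenton 2, Claremont 2, Dover 1, Glendale 0. Glendale has the fewest and is eliminated.
Round 2: Harrow 4, Kenton 2, Claremont 2, Dover 1. Dover has the fewest and is eliminated.
Round 3: Harrow 5, Kenton 2, Claremont 2. Harrow has a majority.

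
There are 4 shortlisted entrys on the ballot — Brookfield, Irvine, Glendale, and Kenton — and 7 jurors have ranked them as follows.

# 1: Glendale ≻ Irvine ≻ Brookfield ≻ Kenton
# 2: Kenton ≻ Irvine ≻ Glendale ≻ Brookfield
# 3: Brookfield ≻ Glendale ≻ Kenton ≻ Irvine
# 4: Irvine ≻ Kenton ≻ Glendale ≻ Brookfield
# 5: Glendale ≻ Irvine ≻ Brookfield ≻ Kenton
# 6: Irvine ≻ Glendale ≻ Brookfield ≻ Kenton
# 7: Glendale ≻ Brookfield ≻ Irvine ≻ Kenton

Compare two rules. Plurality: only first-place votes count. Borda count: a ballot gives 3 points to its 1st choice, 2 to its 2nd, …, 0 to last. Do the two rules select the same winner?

Yes

Plurality first-place counts: Brookfield 1, Irvine 2, Glendale 3, Kenton 1 → Glendale.
Borda totals: Brookfield 8, Irvine 13, Glendale 15, Kenton 6 → Glendale.
The two rules agree on Glendale.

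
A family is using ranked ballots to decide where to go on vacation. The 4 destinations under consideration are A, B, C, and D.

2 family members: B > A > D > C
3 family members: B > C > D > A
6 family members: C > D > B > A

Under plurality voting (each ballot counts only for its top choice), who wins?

First-place vote totals:
  A: 0
  B: 5
  C: 6
  D: 0
C has the most first-place votes.

C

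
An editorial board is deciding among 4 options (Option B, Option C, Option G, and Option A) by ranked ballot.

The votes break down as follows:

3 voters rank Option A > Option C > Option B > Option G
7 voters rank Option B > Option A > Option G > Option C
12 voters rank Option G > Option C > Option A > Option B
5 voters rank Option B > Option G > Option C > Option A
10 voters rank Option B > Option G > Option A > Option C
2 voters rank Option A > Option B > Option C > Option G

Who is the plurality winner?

First-place vote totals:
  Option B: 22
  Option C: 0
  Option G: 12
  Option A: 5
Option B has the most first-place votes.

Option B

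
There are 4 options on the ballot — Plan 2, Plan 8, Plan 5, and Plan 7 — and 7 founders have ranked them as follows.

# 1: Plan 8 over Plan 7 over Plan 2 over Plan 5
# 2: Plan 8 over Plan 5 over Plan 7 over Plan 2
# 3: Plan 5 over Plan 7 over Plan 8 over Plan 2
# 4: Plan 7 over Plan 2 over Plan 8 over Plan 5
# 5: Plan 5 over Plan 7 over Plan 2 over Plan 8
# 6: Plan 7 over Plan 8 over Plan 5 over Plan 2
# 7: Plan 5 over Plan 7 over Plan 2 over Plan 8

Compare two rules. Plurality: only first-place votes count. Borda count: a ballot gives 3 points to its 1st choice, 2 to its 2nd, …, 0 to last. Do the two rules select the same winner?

Plurality first-place counts: Plan 2 0, Plan 8 2, Plan 5 3, Plan 7 2 → Plan 5.
Borda totals: Plan 2 5, Plan 8 10, Plan 5 12, Plan 7 15 → Plan 7.
The two rules disagree: plurality picks Plan 5, Borda picks Plan 7.

No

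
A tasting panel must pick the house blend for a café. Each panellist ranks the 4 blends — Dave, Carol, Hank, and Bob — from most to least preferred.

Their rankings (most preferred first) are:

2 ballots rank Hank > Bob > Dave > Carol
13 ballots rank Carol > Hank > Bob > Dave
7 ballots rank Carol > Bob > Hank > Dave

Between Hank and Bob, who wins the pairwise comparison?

Hank

Ballots ranking Hank above Bob: 2+13 = 15.
Ballots ranking Bob above Hank: 7.
Hank wins the head-to-head, 15–7.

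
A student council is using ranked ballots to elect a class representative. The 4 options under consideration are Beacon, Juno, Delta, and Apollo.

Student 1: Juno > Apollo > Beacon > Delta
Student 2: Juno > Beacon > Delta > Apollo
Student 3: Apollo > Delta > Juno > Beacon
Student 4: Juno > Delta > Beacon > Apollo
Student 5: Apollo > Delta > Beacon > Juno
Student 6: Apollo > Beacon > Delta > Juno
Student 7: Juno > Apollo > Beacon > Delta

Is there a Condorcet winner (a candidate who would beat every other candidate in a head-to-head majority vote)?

Yes

Head-to-head results (7 voters total):
Beacon vs Juno: Juno wins 5–2.
Beacon vs Delta: Beacon wins 4–3.
Beacon vs Apollo: Apollo wins 5–2.
Juno vs Delta: Juno wins 4–3.
Juno vs Apollo: Juno wins 4–3.
Delta vs Apollo: Apollo wins 5–2.
Juno beats each rival — Beacon (5–2), Delta (4–3), Apollo (4–3) — so Juno is the Condorcet winner.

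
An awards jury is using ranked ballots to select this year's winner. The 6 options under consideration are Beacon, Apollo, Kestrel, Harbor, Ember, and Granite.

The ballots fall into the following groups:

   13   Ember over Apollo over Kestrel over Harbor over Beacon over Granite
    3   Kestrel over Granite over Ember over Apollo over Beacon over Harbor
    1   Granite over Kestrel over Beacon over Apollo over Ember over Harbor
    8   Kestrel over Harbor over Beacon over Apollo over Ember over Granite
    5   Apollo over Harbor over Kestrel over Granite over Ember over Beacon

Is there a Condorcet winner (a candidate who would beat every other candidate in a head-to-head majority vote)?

Head-to-head results (30 voters total):
Beacon vs Apollo: Apollo wins 21–9.
Beacon vs Kestrel: Kestrel wins 30–0.
Beacon vs Harbor: Harbor wins 26–4.
Beacon vs Ember: Ember wins 21–9.
Beacon vs Granite: Beacon wins 21–9.
Apollo vs Kestrel: Apollo wins 18–12.
Apollo vs Harbor: Apollo wins 22–8.
Apollo vs Ember: Ember wins 16–14.
Apollo vs Granite: Apollo wins 26–4.
Kestrel vs Harbor: Kestrel wins 25–5.
Kestrel vs Ember: Kestrel wins 17–13.
Kestrel vs Granite: Kestrel wins 29–1.
Harbor vs Ember: Ember wins 17–13.
Harbor vs Granite: Harbor wins 26–4.
Ember vs Granite: Ember wins 21–9.
No candidate beats all others: Apollo beats Kestrel beats Ember beats Apollo, a majority cycle.

No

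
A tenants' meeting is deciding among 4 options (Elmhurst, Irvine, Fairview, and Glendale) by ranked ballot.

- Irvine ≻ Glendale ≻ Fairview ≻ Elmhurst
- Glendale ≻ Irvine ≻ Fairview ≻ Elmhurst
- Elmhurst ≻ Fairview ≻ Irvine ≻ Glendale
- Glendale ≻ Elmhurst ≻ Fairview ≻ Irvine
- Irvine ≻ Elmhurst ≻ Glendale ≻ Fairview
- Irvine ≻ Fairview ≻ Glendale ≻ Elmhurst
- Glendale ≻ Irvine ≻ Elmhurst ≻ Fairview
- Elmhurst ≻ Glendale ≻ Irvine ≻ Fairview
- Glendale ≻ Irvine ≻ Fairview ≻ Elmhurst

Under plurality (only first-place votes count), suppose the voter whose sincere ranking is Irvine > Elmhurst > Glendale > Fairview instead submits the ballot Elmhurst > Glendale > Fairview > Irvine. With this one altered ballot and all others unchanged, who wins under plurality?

Glendale

First-place totals with the altered ballot: Elmhurst 3, Irvine 2, Fairview 0, Glendale 4.
The winner is unchanged: still Glendale.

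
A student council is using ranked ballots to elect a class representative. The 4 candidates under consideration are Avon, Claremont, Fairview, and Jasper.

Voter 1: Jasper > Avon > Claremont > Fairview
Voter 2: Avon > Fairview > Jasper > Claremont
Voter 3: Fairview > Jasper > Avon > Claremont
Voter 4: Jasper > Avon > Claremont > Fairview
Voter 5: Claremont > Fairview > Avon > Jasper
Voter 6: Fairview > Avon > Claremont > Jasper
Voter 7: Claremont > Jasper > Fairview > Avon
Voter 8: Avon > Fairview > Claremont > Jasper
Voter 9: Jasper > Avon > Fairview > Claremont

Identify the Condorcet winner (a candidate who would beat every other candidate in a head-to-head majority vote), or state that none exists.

None — there is no Condorcet winner

Head-to-head results (9 voters total):
Avon vs Claremont: Avon wins 7–2.
Avon vs Fairview: Avon wins 5–4.
Avon vs Jasper: Jasper wins 5–4.
Claremont vs Fairview: Fairview wins 5–4.
Claremont vs Jasper: Jasper wins 5–4.
Fairview vs Jasper: Fairview wins 5–4.
No candidate beats all others: Avon beats Fairview beats Jasper beats Avon, a majority cycle.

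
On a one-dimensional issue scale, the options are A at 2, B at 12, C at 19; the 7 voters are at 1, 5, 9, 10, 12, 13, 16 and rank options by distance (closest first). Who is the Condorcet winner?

B

With single-peaked preferences on a line, the Condorcet winner is the candidate closest to the median voter.
The median voter (position 10) is closest to B at 12.
Check: B vs C — voters closer to B: 6 of 7.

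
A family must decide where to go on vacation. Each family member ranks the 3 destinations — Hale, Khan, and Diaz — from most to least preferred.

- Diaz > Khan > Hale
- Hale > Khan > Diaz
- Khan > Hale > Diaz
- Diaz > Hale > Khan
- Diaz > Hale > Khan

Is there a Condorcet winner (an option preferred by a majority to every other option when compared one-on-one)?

Yes

Head-to-head results (5 voters total):
Hale vs Khan: Hale wins 3–2.
Hale vs Diaz: Diaz wins 3–2.
Khan vs Diaz: Diaz wins 3–2.
Diaz beats each rival — Hale (3–2), Khan (3–2) — so Diaz is the Condorcet winner.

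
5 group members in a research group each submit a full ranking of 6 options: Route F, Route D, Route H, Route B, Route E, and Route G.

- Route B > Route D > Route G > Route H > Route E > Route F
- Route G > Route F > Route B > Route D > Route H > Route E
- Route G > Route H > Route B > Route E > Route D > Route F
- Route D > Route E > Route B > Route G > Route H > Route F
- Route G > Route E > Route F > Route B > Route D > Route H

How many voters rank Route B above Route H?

4

Ballots ranking Route B above Route H: 4.
Ballots ranking Route H above Route B: 1.
So 4 of 5 voters prefer Route B to Route H.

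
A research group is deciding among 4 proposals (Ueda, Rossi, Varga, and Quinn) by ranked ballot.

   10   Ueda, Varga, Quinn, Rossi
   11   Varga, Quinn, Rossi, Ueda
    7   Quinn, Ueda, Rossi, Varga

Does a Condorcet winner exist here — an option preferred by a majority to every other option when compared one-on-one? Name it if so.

No Condorcet winner

Head-to-head results (28 voters total):
Ueda vs Rossi: Ueda wins 17–11.
Ueda vs Varga: Ueda wins 17–11.
Ueda vs Quinn: Quinn wins 18–10.
Rossi vs Varga: Varga wins 21–7.
Rossi vs Quinn: Quinn wins 28–0.
Varga vs Quinn: Varga wins 21–7.
No candidate beats all others: Ueda beats Varga beats Quinn beats Ueda, a majority cycle.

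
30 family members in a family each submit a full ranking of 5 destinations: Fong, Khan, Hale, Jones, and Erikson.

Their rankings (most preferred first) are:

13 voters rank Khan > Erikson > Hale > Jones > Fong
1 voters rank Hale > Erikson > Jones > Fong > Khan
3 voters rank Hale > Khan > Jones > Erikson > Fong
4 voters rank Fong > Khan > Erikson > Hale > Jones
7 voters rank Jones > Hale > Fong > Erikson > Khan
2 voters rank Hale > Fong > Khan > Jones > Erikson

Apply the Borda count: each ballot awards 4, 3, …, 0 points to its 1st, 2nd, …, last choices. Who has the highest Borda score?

Borda scores:
  Fong: 13·0 + 1 + 3·0 + 4·4 + 7·2 + 2·3 = 37
  Khan: 13·4 + 0 + 3·3 + 4·3 + 7·0 + 2·2 = 77
  Hale: 13·2 + 4 + 3·4 + 4·1 + 7·3 + 2·4 = 75
  Jones: 13·1 + 2 + 3·2 + 4·0 + 7·4 + 2·1 = 51
  Erikson: 13·3 + 3 + 3·1 + 4·2 + 7·1 + 2·0 = 60
Khan has the highest total.

Khan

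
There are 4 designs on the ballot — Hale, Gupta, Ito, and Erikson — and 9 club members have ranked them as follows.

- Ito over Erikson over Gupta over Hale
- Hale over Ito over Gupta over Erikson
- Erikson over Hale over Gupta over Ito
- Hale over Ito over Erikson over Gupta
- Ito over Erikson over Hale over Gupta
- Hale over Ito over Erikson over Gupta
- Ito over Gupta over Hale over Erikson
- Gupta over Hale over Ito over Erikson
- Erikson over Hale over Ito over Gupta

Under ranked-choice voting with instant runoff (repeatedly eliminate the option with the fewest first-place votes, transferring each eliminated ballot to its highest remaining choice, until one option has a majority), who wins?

Hale

Round 1: Hale 3, Ito 3, Erikson 2, Gupta 1. Gupta has the fewest and is eliminated.
Round 2: Hale 4, Ito 3, Erikson 2. Erikson has the fewest and is eliminated.
Round 3: Hale 6, Ito 3. Hale has a majority.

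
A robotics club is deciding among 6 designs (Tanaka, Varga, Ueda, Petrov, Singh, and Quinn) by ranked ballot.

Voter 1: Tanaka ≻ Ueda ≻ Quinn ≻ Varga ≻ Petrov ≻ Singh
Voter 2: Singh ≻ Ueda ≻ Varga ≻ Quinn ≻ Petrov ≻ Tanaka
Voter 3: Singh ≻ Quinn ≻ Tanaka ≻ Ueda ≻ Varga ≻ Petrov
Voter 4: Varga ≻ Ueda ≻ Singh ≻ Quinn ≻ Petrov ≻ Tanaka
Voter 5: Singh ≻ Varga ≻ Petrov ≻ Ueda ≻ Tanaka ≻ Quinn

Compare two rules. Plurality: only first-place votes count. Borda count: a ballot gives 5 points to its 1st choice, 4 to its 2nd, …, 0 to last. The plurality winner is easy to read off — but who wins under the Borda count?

Plurality first-place counts: Tanaka 1, Varga 1, Ueda 0, Petrov 0, Singh 3, Quinn 0 → Singh.
Borda totals: Tanaka 9, Varga 15, Ueda 16, Petrov 6, Singh 18, Quinn 11 → Singh.

Singh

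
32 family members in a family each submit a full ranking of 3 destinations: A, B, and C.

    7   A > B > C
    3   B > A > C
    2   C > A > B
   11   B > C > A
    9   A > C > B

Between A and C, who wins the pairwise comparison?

Ballots ranking A above C: 7+3+9 = 19.
Ballots ranking C above A: 2+11 = 13.
A wins the head-to-head, 19–13.

A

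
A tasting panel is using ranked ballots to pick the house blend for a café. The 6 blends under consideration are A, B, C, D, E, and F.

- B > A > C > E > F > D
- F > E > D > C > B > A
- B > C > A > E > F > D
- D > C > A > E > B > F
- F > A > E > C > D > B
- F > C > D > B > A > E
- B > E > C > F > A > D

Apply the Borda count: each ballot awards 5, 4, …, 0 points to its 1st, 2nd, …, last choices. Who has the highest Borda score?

Borda scores:
  A: 4 + 0 + 3 + 3 + 4 + 1 + 1 = 16
  B: 5 + 1 + 5 + 1 + 0 + 2 + 5 = 19
  C: 3 + 2 + 4 + 4 + 2 + 4 + 3 = 22
  D: 0 + 3 + 0 + 5 + 1 + 3 + 0 = 12
  E: 2 + 4 + 2 + 2 + 3 + 0 + 4 = 17
  F: 1 + 5 + 1 + 0 + 5 + 5 + 2 = 19
C has the highest total.

C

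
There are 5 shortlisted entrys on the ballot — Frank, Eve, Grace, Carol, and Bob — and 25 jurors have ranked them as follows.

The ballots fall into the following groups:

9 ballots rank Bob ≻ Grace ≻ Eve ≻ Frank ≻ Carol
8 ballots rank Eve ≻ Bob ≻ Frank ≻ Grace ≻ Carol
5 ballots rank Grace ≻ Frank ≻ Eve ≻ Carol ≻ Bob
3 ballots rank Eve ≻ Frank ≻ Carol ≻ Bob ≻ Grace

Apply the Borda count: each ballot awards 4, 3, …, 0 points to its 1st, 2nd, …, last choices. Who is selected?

Borda scores:
  Frank: 9·1 + 8·2 + 5·3 + 3·3 = 49
  Eve: 9·2 + 8·4 + 5·2 + 3·4 = 72
  Grace: 9·3 + 8·1 + 5·4 + 3·0 = 55
  Carol: 9·0 + 8·0 + 5·1 + 3·2 = 11
  Bob: 9·4 + 8·3 + 5·0 + 3·1 = 63
Eve has the highest total.

Eve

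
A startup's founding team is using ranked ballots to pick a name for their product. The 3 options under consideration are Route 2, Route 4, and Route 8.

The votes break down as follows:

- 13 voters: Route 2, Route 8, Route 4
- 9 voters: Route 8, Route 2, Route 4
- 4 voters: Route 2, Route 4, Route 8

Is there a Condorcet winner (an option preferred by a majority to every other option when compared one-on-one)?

Yes

Head-to-head results (26 voters total):
Route 2 vs Route 4: Route 2 wins 26–0.
Route 2 vs Route 8: Route 2 wins 17–9.
Route 4 vs Route 8: Route 8 wins 22–4.
Route 2 beats each rival — Route 4 (26–0), Route 8 (17–9) — so Route 2 is the Condorcet winner.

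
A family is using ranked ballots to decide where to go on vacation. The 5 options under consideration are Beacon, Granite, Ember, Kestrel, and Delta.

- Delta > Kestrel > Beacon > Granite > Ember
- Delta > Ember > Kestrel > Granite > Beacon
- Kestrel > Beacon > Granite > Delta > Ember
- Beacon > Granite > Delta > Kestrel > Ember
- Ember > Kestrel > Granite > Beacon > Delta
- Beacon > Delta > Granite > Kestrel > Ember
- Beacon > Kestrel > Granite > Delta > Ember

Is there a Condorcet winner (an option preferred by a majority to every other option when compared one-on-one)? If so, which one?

Head-to-head results (7 voters total):
Beacon vs Granite: Beacon wins 5–2.
Beacon vs Ember: Beacon wins 5–2.
Beacon vs Kestrel: Kestrel wins 4–3.
Beacon vs Delta: Beacon wins 5–2.
Granite vs Ember: Granite wins 5–2.
Granite vs Kestrel: Kestrel wins 5–2.
Granite vs Delta: Granite wins 4–3.
Ember vs Kestrel: Kestrel wins 5–2.
Ember vs Delta: Delta wins 6–1.
Kestrel vs Delta: Delta wins 4–3.
No candidate beats all others: Beacon beats Delta beats Kestrel beats Beacon, a majority cycle.

There is no Condorcet winner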